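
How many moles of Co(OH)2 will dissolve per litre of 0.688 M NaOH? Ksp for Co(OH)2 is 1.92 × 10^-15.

Co(OH)2(s) <=> Co^2+ + 2 OH^-
Ksp = [Co^2+][OH^-]^2
Let s = moles of Co(OH)2 that dissolve per litre. [Co^2+] = s, [OH^-] = 0.688 + 2s ≈ 0.688 (since OH^- from NaOH dominates).
Ksp ≈ s × (0.688)^2
s = 4.06 × 10^-15 M
Check: 2s = 8.1 x 10^-15 ≪ 0.688, so the approximation is valid.

4.06e-15 M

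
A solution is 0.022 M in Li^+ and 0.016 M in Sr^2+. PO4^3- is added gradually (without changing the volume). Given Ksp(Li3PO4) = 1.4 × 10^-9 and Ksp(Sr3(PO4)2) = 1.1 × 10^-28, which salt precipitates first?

Each salt begins to precipitate when Q = Ksp, i.e. when [PO4^3-] reaches its threshold.
For Li3PO4: 1.4 × 10^-9 = (0.022)^3 × [PO4^3-]  ⇒  [PO4^3-] = 1.3 x 10^-4 M.
For Sr3(PO4)2: 1.1 × 10^-28 = (0.016)^3 × [PO4^3-]^2  ⇒  [PO4^3-] = 5.2 x 10^-12 M.
The salt with the lower threshold [PO4^3-] precipitates first: Sr3(PO4)2.

Sr3(PO4)2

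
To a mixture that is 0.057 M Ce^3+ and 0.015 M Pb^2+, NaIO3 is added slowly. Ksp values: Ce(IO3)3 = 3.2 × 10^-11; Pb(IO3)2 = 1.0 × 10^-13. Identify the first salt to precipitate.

Pb(IO3)2

Precipitation of each salt starts when its ion product equals its Ksp.
For Ce(IO3)3: 3.2 × 10^-11 = 0.057 × [IO3^-]^3  ⇒  [IO3^-] = 8.2 × 10^-4 M.
For Pb(IO3)2: 1.0 × 10^-13 = 0.015 × [IO3^-]^2  ⇒  [IO3^-] = 2.6 × 10^-6 M.
The salt with the lower threshold [IO3^-] precipitates first: Pb(IO3)2.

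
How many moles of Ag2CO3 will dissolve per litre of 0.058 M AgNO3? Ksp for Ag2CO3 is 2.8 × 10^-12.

s ≈ 8.3 × 10^-10 M

Ag2CO3(s) ⇌ 2 Ag^+(aq) + CO3^2-(aq)
Ksp = [Ag^+]^2[CO3^2-]
If s mol/L dissolves here, [Ag^+] = 0.058 + 2s ≈ 0.058, [CO3^2-] = s (common-ion effect: Ag^+ is already 0.058 M).
Ksp ≈ (0.058)^2 × s
s = 8.3 × 10^-10 M
Check: 2s = 1.7 × 10^-9 ≪ 0.058, so the approximation is valid.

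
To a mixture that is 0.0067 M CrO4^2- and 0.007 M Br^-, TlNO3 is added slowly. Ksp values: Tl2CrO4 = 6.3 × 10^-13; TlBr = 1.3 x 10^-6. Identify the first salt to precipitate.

Tl2CrO4

Each salt begins to precipitate when Q = Ksp, i.e. when [Tl^+] reaches its threshold.
For Tl2CrO4: 6.3 × 10^-13 = 0.0067 × [Tl^+]^2  ⇒  [Tl^+] = 9.7 × 10^-6 M.
For TlBr: 1.3 x 10^-6 = 0.007 × [Tl^+]  ⇒  [Tl^+] = 1.9 × 10^-4 M.
The salt with the lower threshold [Tl^+] precipitates first: Tl2CrO4.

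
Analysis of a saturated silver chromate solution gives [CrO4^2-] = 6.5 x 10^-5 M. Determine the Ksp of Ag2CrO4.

Ksp ≈ 1.1 × 10^-12

Ag2CrO4(s) <=> 2 Ag^+(aq) + CrO4^2-(aq)
Stoichiometry gives [Ag^+] = (2/1)[CrO4^2-] = 1.30 × 10^-4 M.
Ksp = [Ag^+]^2[CrO4^2-]
Ksp = (1.30 x 10^-4)^2 × 6.5 x 10^-5 = 1.1 × 10^-12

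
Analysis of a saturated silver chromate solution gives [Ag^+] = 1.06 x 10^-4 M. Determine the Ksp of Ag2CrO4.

Ag2CrO4(s) <=> 2 Ag^+ + CrO4^2-
Stoichiometry gives [CrO4^2-] = (1/2)[Ag^+] = 5.300 x 10^-5 M.
Ksp = [Ag^+]^2[CrO4^2-]
Ksp = (1.06 × 10^-4)^2 × 5.300 x 10^-5 = 5.96 × 10^-13

Ksp ≈ 5.96e-13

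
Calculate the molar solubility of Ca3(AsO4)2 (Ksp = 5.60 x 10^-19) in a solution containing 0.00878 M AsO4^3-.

s ≈ 6.46 × 10^-6 M

Ca3(AsO4)2(s) ⇌ 3 Ca^2+(aq) + 2 AsO4^3-(aq)
Ksp = [Ca^2+]^3[AsO4^3-]^2
Let s = moles of Ca3(AsO4)2 that dissolve per litre. [Ca^2+] = 3s, [AsO4^3-] = 0.00878 + 2s ≈ 0.00878 (since the AsO4^3- already present dominates).
Ksp ≈ (3s)^3 × (0.00878)^2
s = 6.46 × 10^-6 M
Check: 2s = 1.3 × 10^-5 ≪ 0.00878, so the approximation is valid.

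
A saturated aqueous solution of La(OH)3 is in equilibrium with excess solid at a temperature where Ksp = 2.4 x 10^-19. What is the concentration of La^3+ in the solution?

La(OH)3(s) ⇌ La^3+ + 3 OH^-
Ksp = [La^3+][OH^-]^3
If s mol/L of La(OH)3 dissolves, [La^3+] = s and [OH^-] = 3s.
Substituting: Ksp = s(3s)^3 = 27s^4
s^4 = 2.4 x 10^-19 / 27, so s = 9.71 × 10^-6 M
[La^3+] = s = 9.7 × 10^-6 M

9.7 × 10^-6 M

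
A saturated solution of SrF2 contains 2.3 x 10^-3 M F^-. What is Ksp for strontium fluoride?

Ksp ≈ 6.1 × 10^-9

SrF2(s) ⇌ Sr^2+(aq) + 2 F^-(aq)
Stoichiometry gives [Sr^2+] = (1/2)[F^-] = 1.15 × 10^-3 M.
Ksp = [Sr^2+][F^-]^2
Ksp = 1.15 x 10^-3 × (2.3 × 10^-3)^2 = 6.1 x 10^-9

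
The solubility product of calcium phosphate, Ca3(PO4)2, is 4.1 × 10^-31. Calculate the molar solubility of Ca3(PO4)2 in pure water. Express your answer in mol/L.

s = 3.3 x 10^-7 M

Ca3(PO4)2(s) ⇌ 3 Ca^2+ + 2 PO4^3-
Ksp = [Ca^2+]^3[PO4^3-]^2
With molar solubility s: [Ca^2+] = 3s, [PO4^3-] = 2s.
Substituting: Ksp = (3s)^3(2s)^2 = 108s^5
s = (4.1 × 10^-31 / 108)^(1/5) = 3.3 × 10^-7 M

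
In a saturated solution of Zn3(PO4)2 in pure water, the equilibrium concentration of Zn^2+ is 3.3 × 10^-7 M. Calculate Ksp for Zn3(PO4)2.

Zn3(PO4)2(s) ⇌ 3 Zn^2+ + 2 PO4^3-
Stoichiometry gives [PO4^3-] = (2/3)[Zn^2+] = 2.20 × 10^-7 M.
Ksp = [Zn^2+]^3[PO4^3-]^2
Ksp = (3.3 × 10^-7)^3 × (2.20 × 10^-7)^2 = 1.7 × 10^-33

Ksp ≈ 1.7 x 10^-33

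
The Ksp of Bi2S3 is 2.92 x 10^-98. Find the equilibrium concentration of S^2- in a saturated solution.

[S^2-] = 3.66e-20 M

Bi2S3(s) ⇌ 2 Bi^3+(aq) + 3 S^2-(aq)
Ksp = [Bi^3+]^2[S^2-]^3
With molar solubility s: [Bi^3+] = 2s, [S^2-] = 3s.
Ksp = (2s)^2(3s)^3 = 108s^5
s^5 = 2.92 x 10^-98 / 108, so s = 1.220 x 10^-20 M
[S^2-] = 3s = 3.66 × 10^-20 M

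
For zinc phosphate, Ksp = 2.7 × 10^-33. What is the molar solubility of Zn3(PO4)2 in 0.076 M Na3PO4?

Zn3(PO4)2(s) ⇌ 3 Zn^2+ + 2 PO4^3-
Ksp = [Zn^2+]^3[PO4^3-]^2
Let s be the molar solubility in this solution. [Zn^2+] = 3s, [PO4^3-] = 0.076 + 2s ≈ 0.076 (common-ion effect: PO4^3- is already 0.076 M).
Ksp ≈ (3s)^3 × (0.076)^2
s = 2.6 × 10^-11 M
Check: 2s = 5.2 × 10^-11 ≪ 0.076, so the approximation is valid.

s ≈ 2.6 x 10^-11 M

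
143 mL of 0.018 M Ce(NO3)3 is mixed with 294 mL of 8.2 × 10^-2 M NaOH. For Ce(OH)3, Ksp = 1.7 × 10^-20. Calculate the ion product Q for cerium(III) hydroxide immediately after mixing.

Q ≈ 9.9 × 10^-7

Total volume = 143 + 294 = 437 mL.
[Ce^3+] = 1.8 x 10^-2 × (143/437) = 5.89 × 10^-3 M
[OH^-] = 8.2 × 10^-2 × (294/437) = 5.52 × 10^-2 M
Ce(OH)3(s) ⇌ Ce^3+(aq) + 3 OH^-(aq), so Q = [Ce^3+][OH^-]^3
Q = (5.89 x 10^-3)(5.52 × 10^-2)^3 = 9.9 × 10^-7
Q > Ksp, so Ce(OH)3 will precipitate.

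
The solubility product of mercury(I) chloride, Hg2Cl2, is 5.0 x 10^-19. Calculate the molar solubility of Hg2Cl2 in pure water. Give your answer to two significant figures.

Hg2Cl2(s) ⇌ Hg2^2+(aq) + 2 Cl^-(aq)
Ksp = [Hg2^2+][Cl^-]^2
Let s = molar solubility. Then [Hg2^2+] = s and [Cl^-] = 2s.
So Ksp = s × (2s)^2 = 4s^3
s = (5.0 x 10^-19 / 4)^(1/3) = 5.0 × 10^-7 M

5.0 × 10^-7 M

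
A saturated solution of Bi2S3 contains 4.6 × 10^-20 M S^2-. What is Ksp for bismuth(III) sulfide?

Ksp ≈ 9.2 × 10^-98

Bi2S3(s) ⇌ 2 Bi^3+(aq) + 3 S^2-(aq)
Stoichiometry gives [Bi^3+] = (2/3)[S^2-] = 3.07 × 10^-20 M.
Ksp = [Bi^3+]^2[S^2-]^3
Ksp = (3.07 × 10^-20)^2 × (4.6 x 10^-20)^3 = 9.2 × 10^-98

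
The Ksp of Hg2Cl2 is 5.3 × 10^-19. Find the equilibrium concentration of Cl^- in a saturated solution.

1.0 × 10^-6 M

Hg2Cl2(s) ⇌ Hg2^2+ + 2 Cl^-
Ksp = [Hg2^2+][Cl^-]^2
If s mol/L of Hg2Cl2 dissolves, [Hg2^2+] = s and [Cl^-] = 2s.
Substituting: Ksp = s(2s)^2 = 4s^3
s = (5.3 × 10^-19 / 4)^(1/3) = 5.10 x 10^-7 M
[Cl^-] = 2s = 1.0 × 10^-6 M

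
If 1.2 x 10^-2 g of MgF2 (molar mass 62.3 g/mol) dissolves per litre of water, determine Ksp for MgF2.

Molar solubility s = (1.2 × 10^-2 g/L) / (62.3 g/mol) = 1.93 x 10^-4 M.
MgF2(s) ⇌ Mg^2+ + 2 F^-
If s mol/L of MgF2 dissolves, [Mg^2+] = s and [F^-] = 2s.
Ksp = [Mg^2+][F^-]^2
Substituting: Ksp = s(2s)^2 = 4s^3
With s = 1.93 x 10^-4: Ksp = 2.9 × 10^-11

2.9 × 10^-11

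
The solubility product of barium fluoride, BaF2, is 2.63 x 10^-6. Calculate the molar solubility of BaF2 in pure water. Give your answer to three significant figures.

BaF2(s) ⇌ Ba^2+(aq) + 2 F^-(aq)
Ksp = [Ba^2+][F^-]^2
Let s = molar solubility. Then [Ba^2+] = s and [F^-] = 2s.
Substituting: Ksp = s(2s)^2 = 4s^3
s^3 = 2.63 x 10^-6 / 4, so s = 8.70 × 10^-3 M

s = 8.70 × 10^-3 M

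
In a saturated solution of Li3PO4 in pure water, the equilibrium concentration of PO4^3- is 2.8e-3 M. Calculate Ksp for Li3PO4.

Li3PO4(s) ⇌ 3 Li^+(aq) + PO4^3-(aq)
Stoichiometry gives [Li^+] = (3/1)[PO4^3-] = 8.40 × 10^-3 M.
Ksp = [Li^+]^3[PO4^3-]
Ksp = (8.40 x 10^-3)^3 × 2.8 x 10^-3 = 1.7 × 10^-9

1.7 x 10^-9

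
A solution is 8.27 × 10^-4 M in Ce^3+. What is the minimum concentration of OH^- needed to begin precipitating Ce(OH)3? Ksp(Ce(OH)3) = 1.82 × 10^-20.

[OH^-] = 2.80e-6 M

Ce(OH)3(s) ⇌ Ce^3+(aq) + 3 OH^-(aq)
Ksp = [Ce^3+][OH^-]^3
Precipitation begins when Q = Ksp. With [Ce^3+] = 8.27 × 10^-4 M:
1.82 × 10^-20 = (8.27 × 10^-4) × [OH^-]^3
[OH^-] = (1.82 × 10^-20 / 8.27 x 10^-4)^(1/3) = 2.80 x 10^-6 M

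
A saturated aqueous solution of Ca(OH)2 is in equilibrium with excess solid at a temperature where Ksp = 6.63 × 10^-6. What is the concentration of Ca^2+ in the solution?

Ca(OH)2(s) ⇌ Ca^2+(aq) + 2 OH^-(aq)
Ksp = [Ca^2+][OH^-]^2
Let s = molar solubility. Then [Ca^2+] = s and [OH^-] = 2s.
So Ksp = s × (2s)^2 = 4s^3
s^3 = 6.63 × 10^-6 / 4, so s = 1.183 x 10^-2 M
[Ca^2+] = s = 1.18 × 10^-2 M

[Ca^2+] ≈ 0.0118 M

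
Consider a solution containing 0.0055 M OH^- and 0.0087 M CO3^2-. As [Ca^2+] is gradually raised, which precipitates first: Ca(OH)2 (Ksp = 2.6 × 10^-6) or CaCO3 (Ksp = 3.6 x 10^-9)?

Each salt begins to precipitate when Q = Ksp, i.e. when [Ca^2+] reaches its threshold.
For Ca(OH)2: 2.6 × 10^-6 = (0.0055)^2 × [Ca^2+]  ⇒  [Ca^2+] = 8.6 × 10^-2 M.
For CaCO3: 3.6 x 10^-9 = 0.0087 × [Ca^2+]  ⇒  [Ca^2+] = 4.1 × 10^-7 M.
The salt with the lower threshold [Ca^2+] precipitates first: CaCO3.

CaCO3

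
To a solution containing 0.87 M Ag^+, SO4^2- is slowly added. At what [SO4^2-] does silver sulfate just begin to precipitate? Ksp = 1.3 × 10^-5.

Ag2SO4(s) ⇌ 2 Ag^+(aq) + SO4^2-(aq)
Ksp = [Ag^+]^2[SO4^2-]
Precipitation begins when Q = Ksp. With [Ag^+] = 0.87 M:
1.3 × 10^-5 = (0.87)^2 × [SO4^2-]
[SO4^2-] = (1.3 × 10^-5 / 7.57 × 10^-1) = 1.7 × 10^-5 M

[SO4^2-] = 1.7e-5 M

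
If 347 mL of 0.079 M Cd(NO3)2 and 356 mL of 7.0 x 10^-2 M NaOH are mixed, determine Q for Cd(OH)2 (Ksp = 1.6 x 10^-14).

4.9 x 10^-5

Total volume = 347 + 356 = 703 mL.
[Cd^2+] = 7.9 × 10^-2 × (347/703) = 3.90 × 10^-2 M
[OH^-] = 7.0 × 10^-2 × (356/703) = 3.54 x 10^-2 M
Cd(OH)2(s) <=> Cd^2+ + 2 OH^-, so Q = [Cd^2+][OH^-]^2
Q = (3.90 × 10^-2)(3.54 × 10^-2)^2 = 4.9 × 10^-5
Q > Ksp, so Cd(OH)2 will precipitate.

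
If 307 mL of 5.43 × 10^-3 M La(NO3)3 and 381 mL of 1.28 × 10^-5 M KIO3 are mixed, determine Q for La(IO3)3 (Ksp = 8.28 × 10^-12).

Total volume = 307 + 381 = 688 mL.
[La^3+] = 5.43 × 10^-3 × (307/688) = 2.423 x 10^-3 M
[IO3^-] = 1.28 × 10^-5 × (381/688) = 7.088 x 10^-6 M
La(IO3)3(s) <=> La^3+(aq) + 3 IO3^-(aq), so Q = [La^3+][IO3^-]^3
Q = (2.423 × 10^-3)(7.088 x 10^-6)^3 = 8.63 x 10^-19
Q < Ksp, so no precipitate of La(IO3)3 forms.

Q ≈ 8.63 × 10^-19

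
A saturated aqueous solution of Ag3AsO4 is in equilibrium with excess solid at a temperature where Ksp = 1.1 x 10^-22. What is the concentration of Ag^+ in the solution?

Ag3AsO4(s) ⇌ 3 Ag^+ + AsO4^3-
Ksp = [Ag^+]^3[AsO4^3-]
If s mol/L of Ag3AsO4 dissolves, [Ag^+] = 3s and [AsO4^3-] = s.
So Ksp = (3s)^3 × s = 27s^4
s = (1.1 x 10^-22 / 27)^(1/4) = 1.42 × 10^-6 M
[Ag^+] = 3s = 4.3 × 10^-6 M

4.3e-6 M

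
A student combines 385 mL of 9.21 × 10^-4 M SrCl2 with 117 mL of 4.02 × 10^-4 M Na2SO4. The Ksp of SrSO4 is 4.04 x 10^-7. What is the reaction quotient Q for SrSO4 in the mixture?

Q ≈ 6.62e-8

Total volume = 385 + 117 = 502 mL.
[Sr^2+] = 9.21 x 10^-4 × (385/502) = 7.063 × 10^-4 M
[SO4^2-] = 4.02 × 10^-4 × (117/502) = 9.369 × 10^-5 M
SrSO4(s) ⇌ Sr^2+(aq) + SO4^2-(aq), so Q = [Sr^2+][SO4^2-]
Q = (7.063 x 10^-4)(9.369 × 10^-5) = 6.62 × 10^-8
Q < Ksp, so no precipitate of SrSO4 forms.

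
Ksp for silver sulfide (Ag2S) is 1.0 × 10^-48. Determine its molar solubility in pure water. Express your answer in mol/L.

s = 6.3 x 10^-17 M

Ag2S(s) <=> 2 Ag^+ + S^2-
Ksp = [Ag^+]^2[S^2-]
With molar solubility s: [Ag^+] = 2s, [S^2-] = s.
Ksp = (2s)^2s = 4s^3
s^3 = 1.0 × 10^-48 / 4, so s = 6.3 x 10^-17 M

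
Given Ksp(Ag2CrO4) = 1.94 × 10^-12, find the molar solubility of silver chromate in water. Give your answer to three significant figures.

s ≈ 7.86 × 10^-5 M

Ag2CrO4(s) ⇌ 2 Ag^+ + CrO4^2-
Ksp = [Ag^+]^2[CrO4^2-]
For each mole of Ag2CrO4 that dissolves: [Ag^+] = 2s, [CrO4^2-] = s.
Ksp = (2s)^2s = 4s^3
s^3 = 1.94 × 10^-12 / 4, so s = 7.86 × 10^-5 M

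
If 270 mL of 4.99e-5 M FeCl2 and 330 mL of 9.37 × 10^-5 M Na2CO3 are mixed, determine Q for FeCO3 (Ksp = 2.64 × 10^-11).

Total volume = 270 + 330 = 600 mL.
[Fe^2+] = 4.99 x 10^-5 × (270/600) = 2.246 × 10^-5 M
[CO3^2-] = 9.37 x 10^-5 × (330/600) = 5.154 x 10^-5 M
FeCO3(s) ⇌ Fe^2+(aq) + CO3^2-(aq), so Q = [Fe^2+][CO3^2-]
Q = (2.246 × 10^-5)(5.154 x 10^-5) = 1.16 × 10^-9
Q > Ksp, so FeCO3 will precipitate.

1.16 × 10^-9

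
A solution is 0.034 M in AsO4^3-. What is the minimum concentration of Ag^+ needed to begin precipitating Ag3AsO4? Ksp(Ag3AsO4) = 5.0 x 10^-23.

1.1 x 10^-7 M

Ag3AsO4(s) <=> 3 Ag^+ + AsO4^3-
Ksp = [Ag^+]^3[AsO4^3-]
Precipitation begins when Q = Ksp. With [AsO4^3-] = 0.034 M:
5.0 x 10^-23 = (0.034) × [Ag^+]^3
[Ag^+] = (5.0 x 10^-23 / 3.4 × 10^-2)^(1/3) = 1.1 x 10^-7 M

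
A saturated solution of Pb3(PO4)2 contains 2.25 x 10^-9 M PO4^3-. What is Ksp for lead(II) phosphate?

Ksp = 1.95 × 10^-43

Pb3(PO4)2(s) ⇌ 3 Pb^2+(aq) + 2 PO4^3-(aq)
Stoichiometry gives [Pb^2+] = (3/2)[PO4^3-] = 3.375 × 10^-9 M.
Ksp = [Pb^2+]^3[PO4^3-]^2
Ksp = (3.375 x 10^-9)^3 × (2.25 × 10^-9)^2 = 1.95 × 10^-43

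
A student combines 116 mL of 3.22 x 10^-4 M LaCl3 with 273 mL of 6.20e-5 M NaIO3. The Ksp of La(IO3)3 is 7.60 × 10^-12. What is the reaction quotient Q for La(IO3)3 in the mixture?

7.91e-18

Total volume = 116 + 273 = 389 mL.
[La^3+] = 3.22 × 10^-4 × (116/389) = 9.602 x 10^-5 M
[IO3^-] = 6.20 x 10^-5 × (273/389) = 4.351 x 10^-5 M
La(IO3)3(s) ⇌ La^3+ + 3 IO3^-, so Q = [La^3+][IO3^-]^3
Q = (9.602 × 10^-5)(4.351 × 10^-5)^3 = 7.91 x 10^-18
Q < Ksp, so no precipitate of La(IO3)3 forms.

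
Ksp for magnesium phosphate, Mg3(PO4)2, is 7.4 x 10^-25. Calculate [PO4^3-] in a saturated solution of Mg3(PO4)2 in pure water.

Mg3(PO4)2(s) <=> 3 Mg^2+(aq) + 2 PO4^3-(aq)
Ksp = [Mg^2+]^3[PO4^3-]^2
Let s = molar solubility. Then [Mg^2+] = 3s and [PO4^3-] = 2s.
Substituting: Ksp = (3s)^3(2s)^2 = 108s^5
s = (7.4 x 10^-25 / 108)^(1/5) = 5.85 × 10^-6 M
[PO4^3-] = 2s = 1.2 x 10^-5 M

[PO4^3-] ≈ 1.2e-5 M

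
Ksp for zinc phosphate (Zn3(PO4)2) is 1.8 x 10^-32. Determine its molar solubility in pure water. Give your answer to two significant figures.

Zn3(PO4)2(s) ⇌ 3 Zn^2+(aq) + 2 PO4^3-(aq)
Ksp = [Zn^2+]^3[PO4^3-]^2
Let s = molar solubility. Then [Zn^2+] = 3s and [PO4^3-] = 2s.
So Ksp = (3s)^3 × (2s)^2 = 108s^5
Solving, s = (1.8 x 10^-32/108)^(1/5) = 1.8 × 10^-7 M

1.8 × 10^-7 M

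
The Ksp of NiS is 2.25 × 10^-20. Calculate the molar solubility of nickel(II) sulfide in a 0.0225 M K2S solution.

1.00 × 10^-18 M

NiS(s) <=> Ni^2+(aq) + S^2-(aq)
Ksp = [Ni^2+][S^2-]
If s mol/L dissolves here, [Ni^2+] = s, [S^2-] = 0.0225 + s ≈ 0.0225 (Ksp is small, so little additional dissolves).
Ksp ≈ s × 0.0225
s = 1.00 x 10^-18 M
Check: s = 1.0 × 10^-18 ≪ 0.0225, so the approximation is valid.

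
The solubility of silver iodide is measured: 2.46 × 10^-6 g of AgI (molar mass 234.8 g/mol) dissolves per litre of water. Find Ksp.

Molar solubility s = (2.46 × 10^-6 g/L) / (234.8 g/mol) = 1.048 x 10^-8 M.
AgI(s) ⇌ Ag^+ + I^-
Let s = molar solubility. Then [Ag^+] = s and [I^-] = s.
Ksp = [Ag^+][I^-]
Ksp = s^2
With s = 1.048 × 10^-8: Ksp = 1.10 x 10^-16

Ksp ≈ 1.10 x 10^-16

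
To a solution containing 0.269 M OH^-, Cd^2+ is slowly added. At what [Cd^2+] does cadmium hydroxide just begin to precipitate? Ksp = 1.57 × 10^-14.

Cd(OH)2(s) ⇌ Cd^2+(aq) + 2 OH^-(aq)
Ksp = [Cd^2+][OH^-]^2
Precipitation begins when Q = Ksp. With [OH^-] = 0.269 M:
1.57 × 10^-14 = (0.269)^2 × [Cd^2+]
[Cd^2+] = (1.57 × 10^-14 / 7.236 × 10^-2) = 2.17 x 10^-13 M

[Cd^2+] = 2.17 x 10^-13 M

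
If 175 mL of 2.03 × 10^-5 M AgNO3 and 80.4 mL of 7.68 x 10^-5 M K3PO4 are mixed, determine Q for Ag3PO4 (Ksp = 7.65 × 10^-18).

Total volume = 175 + 80.4 = 255.4 mL.
[Ag^+] = 2.03 × 10^-5 × (175/255.4) = 1.391 × 10^-5 M
[PO4^3-] = 7.68 × 10^-5 × (80.4/255.4) = 2.418 × 10^-5 M
Ag3PO4(s) ⇌ 3 Ag^+(aq) + PO4^3-(aq), so Q = [Ag^+]^3[PO4^3-]
Q = (1.391 x 10^-5)^3(2.418 x 10^-5) = 6.51 x 10^-20
Q < Ksp, so no precipitate of Ag3PO4 forms.

6.51 × 10^-20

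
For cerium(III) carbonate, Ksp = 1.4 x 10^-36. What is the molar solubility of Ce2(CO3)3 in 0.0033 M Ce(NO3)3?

Ce2(CO3)3(s) ⇌ 2 Ce^3+(aq) + 3 CO3^2-(aq)
Ksp = [Ce^3+]^2[CO3^2-]^3
Let s = moles of Ce2(CO3)3 that dissolve per litre. [Ce^3+] = 0.0033 + 2s ≈ 0.0033, [CO3^2-] = 3s (since Ce^3+ from Ce(NO3)3 dominates).
Ksp ≈ (0.0033)^2 × (3s)^3
s = 1.7 x 10^-11 M
Check: 2s = 3.4 x 10^-11 ≪ 0.0033, so the approximation is valid.

s ≈ 1.7e-11 M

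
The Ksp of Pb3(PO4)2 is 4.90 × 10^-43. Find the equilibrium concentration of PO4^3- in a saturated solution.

2.71 x 10^-9 M

Pb3(PO4)2(s) <=> 3 Pb^2+(aq) + 2 PO4^3-(aq)
Ksp = [Pb^2+]^3[PO4^3-]^2
If s mol/L of Pb3(PO4)2 dissolves, [Pb^2+] = 3s and [PO4^3-] = 2s.
Ksp = (3s)^3(2s)^2 = 108s^5
s^5 = 4.90 × 10^-43 / 108, so s = 1.353 × 10^-9 M
[PO4^3-] = 2s = 2.71 × 10^-9 M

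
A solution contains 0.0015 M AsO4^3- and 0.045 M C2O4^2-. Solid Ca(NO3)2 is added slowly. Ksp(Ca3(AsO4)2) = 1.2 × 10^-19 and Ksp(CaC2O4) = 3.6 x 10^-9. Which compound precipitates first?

Each salt begins to precipitate when Q = Ksp, i.e. when [Ca^2+] reaches its threshold.
For Ca3(AsO4)2: 1.2 × 10^-19 = (0.0015)^2 × [Ca^2+]^3  ⇒  [Ca^2+] = 3.8 × 10^-5 M.
For CaC2O4: 3.6 x 10^-9 = 0.045 × [Ca^2+]  ⇒  [Ca^2+] = 8.0 × 10^-8 M.
The salt with the lower threshold [Ca^2+] precipitates first: CaC2O4.

CaC2O4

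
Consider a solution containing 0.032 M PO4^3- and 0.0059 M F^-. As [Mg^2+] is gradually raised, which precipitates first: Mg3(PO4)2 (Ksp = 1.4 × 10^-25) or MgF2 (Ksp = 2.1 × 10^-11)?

Mg3(PO4)2

Precipitation of each salt starts when its ion product equals its Ksp.
For Mg3(PO4)2: 1.4 × 10^-25 = (0.032)^2 × [Mg^2+]^3  ⇒  [Mg^2+] = 5.2 × 10^-8 M.
For MgF2: 2.1 × 10^-11 = (0.0059)^2 × [Mg^2+]  ⇒  [Mg^2+] = 6.0 × 10^-7 M.
The salt with the lower threshold [Mg^2+] precipitates first: Mg3(PO4)2.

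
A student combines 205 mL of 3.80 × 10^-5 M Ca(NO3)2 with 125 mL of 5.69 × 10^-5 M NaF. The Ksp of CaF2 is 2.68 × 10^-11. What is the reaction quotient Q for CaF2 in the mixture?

Total volume = 205 + 125 = 330 mL.
[Ca^2+] = 3.80 × 10^-5 × (205/330) = 2.361 × 10^-5 M
[F^-] = 5.69 x 10^-5 × (125/330) = 2.155 × 10^-5 M
CaF2(s) <=> Ca^2+(aq) + 2 F^-(aq), so Q = [Ca^2+][F^-]^2
Q = (2.361 × 10^-5)(2.155 × 10^-5)^2 = 1.10 × 10^-14
Q < Ksp, so no precipitate of CaF2 forms.

Q ≈ 1.10 × 10^-14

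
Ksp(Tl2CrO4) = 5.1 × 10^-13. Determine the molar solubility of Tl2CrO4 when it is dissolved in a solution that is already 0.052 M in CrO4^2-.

Tl2CrO4(s) ⇌ 2 Tl^+ + CrO4^2-
Ksp = [Tl^+]^2[CrO4^2-]
If s mol/L dissolves here, [Tl^+] = 2s, [CrO4^2-] = 0.052 + s ≈ 0.052 (Ksp is small, so little additional dissolves).
Ksp ≈ (2s)^2 × 0.052
s = 1.6 × 10^-6 M
Check: s = 1.6 x 10^-6 ≪ 0.052, so the approximation is valid.

1.6e-6 M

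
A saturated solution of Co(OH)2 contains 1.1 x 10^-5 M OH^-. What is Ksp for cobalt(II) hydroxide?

6.7e-16

Co(OH)2(s) ⇌ Co^2+(aq) + 2 OH^-(aq)
Stoichiometry gives [Co^2+] = (1/2)[OH^-] = 5.50 × 10^-6 M.
Ksp = [Co^2+][OH^-]^2
Ksp = 5.50 x 10^-6 × (1.1 × 10^-5)^2 = 6.7 × 10^-16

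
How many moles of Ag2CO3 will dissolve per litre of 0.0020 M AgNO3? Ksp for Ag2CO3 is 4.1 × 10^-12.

1.0 x 10^-6 M

Ag2CO3(s) ⇌ 2 Ag^+(aq) + CO3^2-(aq)
Ksp = [Ag^+]^2[CO3^2-]
If s mol/L dissolves here, [Ag^+] = 0.0020 + 2s ≈ 0.0020, [CO3^2-] = s (Ksp is small, so little additional dissolves).
Ksp ≈ (0.0020)^2 × s
s = 1.0 × 10^-6 M
Check: 2s = 2.1 x 10^-6 ≪ 0.0020, so the approximation is valid.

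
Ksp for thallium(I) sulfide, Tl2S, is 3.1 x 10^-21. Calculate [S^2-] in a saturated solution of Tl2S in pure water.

[S^2-] ≈ 9.2e-8 M

Tl2S(s) <=> 2 Tl^+(aq) + S^2-(aq)
Ksp = [Tl^+]^2[S^2-]
With molar solubility s: [Tl^+] = 2s, [S^2-] = s.
So Ksp = (2s)^2 × s = 4s^3
s^3 = 3.1 x 10^-21 / 4, so s = 9.19 x 10^-8 M
[S^2-] = s = 9.2 × 10^-8 M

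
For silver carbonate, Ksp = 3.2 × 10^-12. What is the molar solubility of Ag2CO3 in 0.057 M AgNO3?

Ag2CO3(s) ⇌ 2 Ag^+(aq) + CO3^2-(aq)
Ksp = [Ag^+]^2[CO3^2-]
Let s = moles of Ag2CO3 that dissolve per litre. [Ag^+] = 0.057 + 2s ≈ 0.057, [CO3^2-] = s (common-ion effect: Ag^+ is already 0.057 M).
Ksp ≈ (0.057)^2 × s
s = 9.8 × 10^-10 M
Check: 2s = 2.0 × 10^-9 ≪ 0.057, so the approximation is valid.

s = 9.8e-10 M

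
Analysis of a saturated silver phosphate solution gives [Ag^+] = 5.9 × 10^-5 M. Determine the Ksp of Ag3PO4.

Ag3PO4(s) ⇌ 3 Ag^+ + PO4^3-
Stoichiometry gives [PO4^3-] = (1/3)[Ag^+] = 1.97 x 10^-5 M.
Ksp = [Ag^+]^3[PO4^3-]
Ksp = (5.9 x 10^-5)^3 × 1.97 × 10^-5 = 4.0 x 10^-18

Ksp ≈ 4.0e-18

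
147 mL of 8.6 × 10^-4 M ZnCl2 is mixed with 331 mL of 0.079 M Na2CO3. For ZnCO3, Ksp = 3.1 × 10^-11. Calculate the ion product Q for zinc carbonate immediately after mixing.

1.4 x 10^-5

Total volume = 147 + 331 = 478 mL.
[Zn^2+] = 8.6 × 10^-4 × (147/478) = 2.64 × 10^-4 M
[CO3^2-] = 7.9 x 10^-2 × (331/478) = 5.47 × 10^-2 M
ZnCO3(s) ⇌ Zn^2+(aq) + CO3^2-(aq), so Q = [Zn^2+][CO3^2-]
Q = (2.64 × 10^-4)(5.47 x 10^-2) = 1.4 x 10^-5
Q > Ksp, so ZnCO3 will precipitate.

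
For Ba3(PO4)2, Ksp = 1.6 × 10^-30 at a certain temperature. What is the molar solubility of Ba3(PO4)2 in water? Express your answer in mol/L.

4.3 × 10^-7 M

Ba3(PO4)2(s) ⇌ 3 Ba^2+ + 2 PO4^3-
Ksp = [Ba^2+]^3[PO4^3-]^2
Let s = molar solubility. Then [Ba^2+] = 3s and [PO4^3-] = 2s.
Ksp = (3s)^3(2s)^2 = 108s^5
s = (1.6 × 10^-30 / 108)^(1/5) = 4.3 x 10^-7 M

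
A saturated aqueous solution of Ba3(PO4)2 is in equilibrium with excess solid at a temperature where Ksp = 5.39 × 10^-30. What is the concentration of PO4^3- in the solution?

[PO4^3-] = 1.10 × 10^-6 M

Ba3(PO4)2(s) ⇌ 3 Ba^2+(aq) + 2 PO4^3-(aq)
Ksp = [Ba^2+]^3[PO4^3-]^2
With molar solubility s: [Ba^2+] = 3s, [PO4^3-] = 2s.
Ksp = (3s)^3(2s)^2 = 108s^5
Solving, s = (5.39 × 10^-30/108)^(1/5) = 5.491 × 10^-7 M
[PO4^3-] = 2s = 1.10 × 10^-6 M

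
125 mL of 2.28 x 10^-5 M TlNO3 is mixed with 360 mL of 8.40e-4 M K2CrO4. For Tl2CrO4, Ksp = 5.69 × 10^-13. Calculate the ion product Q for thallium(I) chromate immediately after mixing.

Q ≈ 2.15e-14

Total volume = 125 + 360 = 485 mL.
[Tl^+] = 2.28 × 10^-5 × (125/485) = 5.876 × 10^-6 M
[CrO4^2-] = 8.40 × 10^-4 × (360/485) = 6.235 x 10^-4 M
Tl2CrO4(s) ⇌ 2 Tl^+(aq) + CrO4^2-(aq), so Q = [Tl^+]^2[CrO4^2-]
Q = (5.876 × 10^-6)^2(6.235 x 10^-4) = 2.15 x 10^-14
Q < Ksp, so no precipitate of Tl2CrO4 forms.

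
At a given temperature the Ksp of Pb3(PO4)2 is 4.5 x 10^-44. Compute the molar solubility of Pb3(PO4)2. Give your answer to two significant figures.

Pb3(PO4)2(s) <=> 3 Pb^2+(aq) + 2 PO4^3-(aq)
Ksp = [Pb^2+]^3[PO4^3-]^2
With molar solubility s: [Pb^2+] = 3s, [PO4^3-] = 2s.
Substituting: Ksp = (3s)^3(2s)^2 = 108s^5
s = (4.5 x 10^-44 / 108)^(1/5) = 8.4 × 10^-10 M

s ≈ 8.4 × 10^-10 M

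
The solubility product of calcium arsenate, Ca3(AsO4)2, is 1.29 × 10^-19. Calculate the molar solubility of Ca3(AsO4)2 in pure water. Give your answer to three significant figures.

Ca3(AsO4)2(s) <=> 3 Ca^2+ + 2 AsO4^3-
Ksp = [Ca^2+]^3[AsO4^3-]^2
With molar solubility s: [Ca^2+] = 3s, [AsO4^3-] = 2s.
Substituting: Ksp = (3s)^3(2s)^2 = 108s^5
s^5 = 1.29 × 10^-19 / 108, so s = 6.54 × 10^-5 M

s ≈ 6.54 x 10^-5 M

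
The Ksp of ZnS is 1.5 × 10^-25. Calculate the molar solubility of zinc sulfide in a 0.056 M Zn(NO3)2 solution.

s ≈ 2.7e-24 M

ZnS(s) ⇌ Zn^2+ + S^2-
Ksp = [Zn^2+][S^2-]
Let s be the molar solubility in this solution. [Zn^2+] = 0.056 + s ≈ 0.056, [S^2-] = s (common-ion effect: Zn^2+ is already 0.056 M).
Ksp ≈ 0.056 × s
s = 2.7 × 10^-24 M
Check: s = 2.7 x 10^-24 ≪ 0.056, so the approximation is valid.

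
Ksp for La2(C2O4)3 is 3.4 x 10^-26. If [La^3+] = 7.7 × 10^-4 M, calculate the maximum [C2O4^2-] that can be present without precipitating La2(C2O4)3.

La2(C2O4)3(s) ⇌ 2 La^3+ + 3 C2O4^2-
Ksp = [La^3+]^2[C2O4^2-]^3
Precipitation begins when Q = Ksp. With [La^3+] = 7.7 × 10^-4 M:
3.4 x 10^-26 = (7.7 × 10^-4)^2 × [C2O4^2-]^3
[C2O4^2-] = (3.4 x 10^-26 / 5.93 × 10^-7)^(1/3) = 3.9 x 10^-7 M

3.9 × 10^-7 M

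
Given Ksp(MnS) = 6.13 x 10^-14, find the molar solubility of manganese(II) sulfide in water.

MnS(s) <=> Mn^2+ + S^2-
Ksp = [Mn^2+][S^2-]
With molar solubility s: [Mn^2+] = s, [S^2-] = s.
Ksp = (s)(s) = s^2
s = (6.13 x 10^-14)^(1/2) = 2.48 × 10^-7 M

s ≈ 2.48 × 10^-7 M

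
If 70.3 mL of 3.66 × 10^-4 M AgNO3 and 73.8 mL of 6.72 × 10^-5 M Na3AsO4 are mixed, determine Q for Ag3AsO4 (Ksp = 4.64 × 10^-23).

Total volume = 70.3 + 73.8 = 144.1 mL.
[Ag^+] = 3.66 x 10^-4 × (70.3/144.1) = 1.786 × 10^-4 M
[AsO4^3-] = 6.72 x 10^-5 × (73.8/144.1) = 3.442 × 10^-5 M
Ag3AsO4(s) ⇌ 3 Ag^+(aq) + AsO4^3-(aq), so Q = [Ag^+]^3[AsO4^3-]
Q = (1.786 x 10^-4)^3(3.442 × 10^-5) = 1.96 × 10^-16
Q > Ksp, so Ag3AsO4 will precipitate.

Q = 1.96 × 10^-16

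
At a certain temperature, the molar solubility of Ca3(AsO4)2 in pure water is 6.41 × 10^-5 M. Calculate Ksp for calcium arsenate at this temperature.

1.17e-19

Ca3(AsO4)2(s) ⇌ 3 Ca^2+ + 2 AsO4^3-
If s mol/L of Ca3(AsO4)2 dissolves, [Ca^2+] = 3s and [AsO4^3-] = 2s.
Ksp = [Ca^2+]^3[AsO4^3-]^2
Substituting: Ksp = (3s)^3(2s)^2 = 108s^5
Ksp = 108 × (6.41 × 10^-5)^5 = 1.17 x 10^-19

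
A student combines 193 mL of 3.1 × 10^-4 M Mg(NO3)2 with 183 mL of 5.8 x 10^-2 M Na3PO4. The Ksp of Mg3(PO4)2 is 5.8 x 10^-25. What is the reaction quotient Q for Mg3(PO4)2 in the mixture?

3.2 x 10^-15

Total volume = 193 + 183 = 376 mL.
[Mg^2+] = 3.1 × 10^-4 × (193/376) = 1.59 x 10^-4 M
[PO4^3-] = 5.8 × 10^-2 × (183/376) = 2.82 x 10^-2 M
Mg3(PO4)2(s) <=> 3 Mg^2+(aq) + 2 PO4^3-(aq), so Q = [Mg^2+]^3[PO4^3-]^2
Q = (1.59 × 10^-4)^3(2.82 x 10^-2)^2 = 3.2 × 10^-15
Q > Ksp, so Mg3(PO4)2 will precipitate.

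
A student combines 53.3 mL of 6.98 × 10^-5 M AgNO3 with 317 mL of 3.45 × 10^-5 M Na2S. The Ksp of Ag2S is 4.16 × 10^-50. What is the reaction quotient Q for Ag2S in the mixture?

Total volume = 53.3 + 317 = 370.3 mL.
[Ag^+] = 6.98 × 10^-5 × (53.3/370.3) = 1.005 × 10^-5 M
[S^2-] = 3.45 × 10^-5 × (317/370.3) = 2.953 × 10^-5 M
Ag2S(s) ⇌ 2 Ag^+ + S^2-, so Q = [Ag^+]^2[S^2-]
Q = (1.005 x 10^-5)^2(2.953 x 10^-5) = 2.98 × 10^-15
Q > Ksp, so Ag2S will precipitate.

Q ≈ 2.98 × 10^-15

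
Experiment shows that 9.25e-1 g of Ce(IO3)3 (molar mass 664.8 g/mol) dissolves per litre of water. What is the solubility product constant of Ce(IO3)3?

Molar solubility s = (9.25 × 10^-1 g/L) / (664.8 g/mol) = 1.391 × 10^-3 M.
Ce(IO3)3(s) ⇌ Ce^3+ + 3 IO3^-
With molar solubility s: [Ce^3+] = s, [IO3^-] = 3s.
Ksp = [Ce^3+][IO3^-]^3
So Ksp = s × (3s)^3 = 27s^4
Ksp = 27 × (1.391 × 10^-3)^4 = 1.01 × 10^-10

1.01 x 10^-10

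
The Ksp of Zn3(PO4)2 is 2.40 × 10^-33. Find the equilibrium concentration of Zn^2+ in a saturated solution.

Zn3(PO4)2(s) ⇌ 3 Zn^2+ + 2 PO4^3-
Ksp = [Zn^2+]^3[PO4^3-]^2
If s mol/L of Zn3(PO4)2 dissolves, [Zn^2+] = 3s and [PO4^3-] = 2s.
Substituting: Ksp = (3s)^3(2s)^2 = 108s^5
s = (2.40 × 10^-33 / 108)^(1/5) = 1.173 x 10^-7 M
[Zn^2+] = 3s = 3.52 × 10^-7 M

[Zn^2+] = 3.52 x 10^-7 M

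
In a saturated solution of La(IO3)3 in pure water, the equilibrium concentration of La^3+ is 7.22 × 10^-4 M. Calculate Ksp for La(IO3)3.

Ksp ≈ 7.34e-12

La(IO3)3(s) <=> La^3+ + 3 IO3^-
Stoichiometry gives [IO3^-] = (3/1)[La^3+] = 2.166 × 10^-3 M.
Ksp = [La^3+][IO3^-]^3
Ksp = 7.22 x 10^-4 × (2.166 × 10^-3)^3 = 7.34 × 10^-12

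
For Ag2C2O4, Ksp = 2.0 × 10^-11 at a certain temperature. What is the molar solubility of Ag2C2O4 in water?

s = 1.7 x 10^-4 M

Ag2C2O4(s) ⇌ 2 Ag^+(aq) + C2O4^2-(aq)
Ksp = [Ag^+]^2[C2O4^2-]
If s mol/L of Ag2C2O4 dissolves, [Ag^+] = 2s and [C2O4^2-] = s.
So Ksp = (2s)^2 × s = 4s^3
Solving, s = (2.0 × 10^-11/4)^(1/3) = 1.7 × 10^-4 M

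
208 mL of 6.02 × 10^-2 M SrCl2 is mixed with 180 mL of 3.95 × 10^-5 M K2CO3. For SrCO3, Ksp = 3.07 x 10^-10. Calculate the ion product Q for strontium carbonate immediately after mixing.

Q ≈ 5.91e-7

Total volume = 208 + 180 = 388 mL.
[Sr^2+] = 6.02 x 10^-2 × (208/388) = 3.227 × 10^-2 M
[CO3^2-] = 3.95 × 10^-5 × (180/388) = 1.832 × 10^-5 M
SrCO3(s) ⇌ Sr^2+ + CO3^2-, so Q = [Sr^2+][CO3^2-]
Q = (3.227 × 10^-2)(1.832 x 10^-5) = 5.91 × 10^-7
Q > Ksp, so SrCO3 will precipitate.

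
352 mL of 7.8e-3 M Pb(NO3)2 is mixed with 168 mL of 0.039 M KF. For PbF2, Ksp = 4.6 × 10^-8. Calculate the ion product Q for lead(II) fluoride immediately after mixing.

Total volume = 352 + 168 = 520 mL.
[Pb^2+] = 7.8 × 10^-3 × (352/520) = 5.28 × 10^-3 M
[F^-] = 3.9 × 10^-2 × (168/520) = 1.26 x 10^-2 M
PbF2(s) ⇌ Pb^2+(aq) + 2 F^-(aq), so Q = [Pb^2+][F^-]^2
Q = (5.28 × 10^-3)(1.26 × 10^-2)^2 = 8.4 × 10^-7
Q > Ksp, so PbF2 will precipitate.

Q ≈ 8.4 × 10^-7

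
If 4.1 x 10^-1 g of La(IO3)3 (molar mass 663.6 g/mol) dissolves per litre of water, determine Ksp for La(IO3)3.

Molar solubility s = (4.1 x 10^-1 g/L) / (663.6 g/mol) = 6.18 × 10^-4 M.
La(IO3)3(s) ⇌ La^3+ + 3 IO3^-
If s mol/L of La(IO3)3 dissolves, [La^3+] = s and [IO3^-] = 3s.
Ksp = [La^3+][IO3^-]^3
Substituting: Ksp = s(3s)^3 = 27s^4
With s = 6.18 × 10^-4: Ksp = 3.9 × 10^-12

Ksp = 3.9 × 10^-12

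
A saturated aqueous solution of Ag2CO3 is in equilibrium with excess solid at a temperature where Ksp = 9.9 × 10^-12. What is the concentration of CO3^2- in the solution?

[CO3^2-] = 1.4e-4 M

Ag2CO3(s) <=> 2 Ag^+(aq) + CO3^2-(aq)
Ksp = [Ag^+]^2[CO3^2-]
For each mole of Ag2CO3 that dissolves: [Ag^+] = 2s, [CO3^2-] = s.
Ksp = (2s)^2s = 4s^3
Solving, s = (9.9 × 10^-12/4)^(1/3) = 1.35 × 10^-4 M
[CO3^2-] = s = 1.4 x 10^-4 M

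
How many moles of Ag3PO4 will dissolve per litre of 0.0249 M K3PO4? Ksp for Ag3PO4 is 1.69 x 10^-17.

Ag3PO4(s) <=> 3 Ag^+(aq) + PO4^3-(aq)
Ksp = [Ag^+]^3[PO4^3-]
Let s be the molar solubility in this solution. [Ag^+] = 3s, [PO4^3-] = 0.0249 + s ≈ 0.0249 (since PO4^3- from K3PO4 dominates).
Ksp ≈ (3s)^3 × 0.0249
s = 2.93 × 10^-6 M
Check: s = 2.9 x 10^-6 ≪ 0.0249, so the approximation is valid.

s ≈ 2.93e-6 M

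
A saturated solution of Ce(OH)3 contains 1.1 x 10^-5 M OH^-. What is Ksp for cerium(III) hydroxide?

Ksp ≈ 4.9 x 10^-21

Ce(OH)3(s) <=> Ce^3+(aq) + 3 OH^-(aq)
Stoichiometry gives [Ce^3+] = (1/3)[OH^-] = 3.67 × 10^-6 M.
Ksp = [Ce^3+][OH^-]^3
Ksp = 3.67 × 10^-6 × (1.1 × 10^-5)^3 = 4.9 x 10^-21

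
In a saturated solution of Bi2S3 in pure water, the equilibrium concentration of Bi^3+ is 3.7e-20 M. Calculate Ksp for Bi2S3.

Bi2S3(s) ⇌ 2 Bi^3+ + 3 S^2-
Stoichiometry gives [S^2-] = (3/2)[Bi^3+] = 5.55 × 10^-20 M.
Ksp = [Bi^3+]^2[S^2-]^3
Ksp = (3.7 × 10^-20)^2 × (5.55 x 10^-20)^3 = 2.3 x 10^-97

Ksp = 2.3 x 10^-97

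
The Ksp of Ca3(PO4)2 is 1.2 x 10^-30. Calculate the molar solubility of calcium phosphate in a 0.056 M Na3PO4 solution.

s ≈ 2.4 x 10^-10 M

Ca3(PO4)2(s) <=> 3 Ca^2+ + 2 PO4^3-
Ksp = [Ca^2+]^3[PO4^3-]^2
Let s = moles of Ca3(PO4)2 that dissolve per litre. [Ca^2+] = 3s, [PO4^3-] = 0.056 + 2s ≈ 0.056 (Ksp is small, so little additional dissolves).
Ksp ≈ (3s)^3 × (0.056)^2
s = 2.4 x 10^-10 M
Check: 2s = 4.8 × 10^-10 ≪ 0.056, so the approximation is valid.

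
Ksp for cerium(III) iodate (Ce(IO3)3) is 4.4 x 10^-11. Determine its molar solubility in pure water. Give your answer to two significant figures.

s ≈ 1.1 x 10^-3 M

Ce(IO3)3(s) ⇌ Ce^3+ + 3 IO3^-
Ksp = [Ce^3+][IO3^-]^3
If s mol/L of Ce(IO3)3 dissolves, [Ce^3+] = s and [IO3^-] = 3s.
So Ksp = s × (3s)^3 = 27s^4
s^4 = 4.4 x 10^-11 / 27, so s = 1.1 × 10^-3 M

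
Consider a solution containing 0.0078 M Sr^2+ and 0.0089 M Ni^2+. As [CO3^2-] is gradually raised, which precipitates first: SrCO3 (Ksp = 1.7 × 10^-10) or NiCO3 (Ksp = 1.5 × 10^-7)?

Each salt begins to precipitate when Q = Ksp, i.e. when [CO3^2-] reaches its threshold.
For SrCO3: 1.7 × 10^-10 = 0.0078 × [CO3^2-]  ⇒  [CO3^2-] = 2.2 x 10^-8 M.
For NiCO3: 1.5 × 10^-7 = 0.0089 × [CO3^2-]  ⇒  [CO3^2-] = 1.7 × 10^-5 M.
The salt with the lower threshold [CO3^2-] precipitates first: SrCO3.

SrCO3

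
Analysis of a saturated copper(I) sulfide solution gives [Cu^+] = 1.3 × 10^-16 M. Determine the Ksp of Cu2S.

1.1e-48

Cu2S(s) ⇌ 2 Cu^+(aq) + S^2-(aq)
Stoichiometry gives [S^2-] = (1/2)[Cu^+] = 6.50 x 10^-17 M.
Ksp = [Cu^+]^2[S^2-]
Ksp = (1.3 x 10^-16)^2 × 6.50 × 10^-17 = 1.1 × 10^-48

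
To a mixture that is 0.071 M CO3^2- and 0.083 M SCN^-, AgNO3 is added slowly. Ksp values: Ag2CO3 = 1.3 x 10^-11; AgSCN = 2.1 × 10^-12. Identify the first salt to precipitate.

Precipitation of each salt starts when its ion product equals its Ksp.
For Ag2CO3: 1.3 x 10^-11 = 0.071 × [Ag^+]^2  ⇒  [Ag^+] = 1.4 × 10^-5 M.
For AgSCN: 2.1 × 10^-12 = 0.083 × [Ag^+]  ⇒  [Ag^+] = 2.5 × 10^-11 M.
The salt with the lower threshold [Ag^+] precipitates first: AgSCN.

AgSCN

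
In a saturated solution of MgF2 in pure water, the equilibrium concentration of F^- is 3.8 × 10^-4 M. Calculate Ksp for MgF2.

MgF2(s) <=> Mg^2+(aq) + 2 F^-(aq)
Stoichiometry gives [Mg^2+] = (1/2)[F^-] = 1.90 x 10^-4 M.
Ksp = [Mg^2+][F^-]^2
Ksp = 1.90 × 10^-4 × (3.8 x 10^-4)^2 = 2.7 × 10^-11

Ksp = 2.7 × 10^-11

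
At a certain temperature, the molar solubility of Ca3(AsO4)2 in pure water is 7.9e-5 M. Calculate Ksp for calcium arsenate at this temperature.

Ca3(AsO4)2(s) ⇌ 3 Ca^2+(aq) + 2 AsO4^3-(aq)
With molar solubility s: [Ca^2+] = 3s, [AsO4^3-] = 2s.
Ksp = [Ca^2+]^3[AsO4^3-]^2
Ksp = (3s)^3(2s)^2 = 108s^5
Ksp = 108 × (7.9 x 10^-5)^5 = 3.3 × 10^-19

3.3 × 10^-19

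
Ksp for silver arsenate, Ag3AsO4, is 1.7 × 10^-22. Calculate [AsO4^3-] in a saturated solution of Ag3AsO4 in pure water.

Ag3AsO4(s) <=> 3 Ag^+(aq) + AsO4^3-(aq)
Ksp = [Ag^+]^3[AsO4^3-]
Let s = molar solubility. Then [Ag^+] = 3s and [AsO4^3-] = s.
Substituting: Ksp = (3s)^3s = 27s^4
s^4 = 1.7 × 10^-22 / 27, so s = 1.58 × 10^-6 M
[AsO4^3-] = s = 1.6 x 10^-6 M

[AsO4^3-] = 1.6 × 10^-6 M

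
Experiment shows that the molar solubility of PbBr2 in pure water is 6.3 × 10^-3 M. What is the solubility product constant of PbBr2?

Ksp = 1.0 × 10^-6

PbBr2(s) <=> Pb^2+ + 2 Br^-
For each mole of PbBr2 that dissolves: [Pb^2+] = s, [Br^-] = 2s.
Ksp = [Pb^2+][Br^-]^2
Substituting: Ksp = s(2s)^2 = 4s^3
Ksp = 4 × (6.3 × 10^-3)^3 = 1.0 x 10^-6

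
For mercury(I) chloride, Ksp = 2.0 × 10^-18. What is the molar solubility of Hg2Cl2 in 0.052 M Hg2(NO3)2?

Hg2Cl2(s) ⇌ Hg2^2+(aq) + 2 Cl^-(aq)
Ksp = [Hg2^2+][Cl^-]^2
Let s = moles of Hg2Cl2 that dissolve per litre. [Hg2^2+] = 0.052 + s ≈ 0.052, [Cl^-] = 2s (common-ion effect: Hg2^2+ is already 0.052 M).
Ksp ≈ 0.052 × (2s)^2
s = 3.1 x 10^-9 M
Check: s = 3.1 × 10^-9 ≪ 0.052, so the approximation is valid.

s ≈ 3.1 x 10^-9 M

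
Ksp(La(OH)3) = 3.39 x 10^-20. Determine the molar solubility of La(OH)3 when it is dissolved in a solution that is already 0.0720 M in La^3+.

s ≈ 2.59e-7 M

La(OH)3(s) ⇌ La^3+(aq) + 3 OH^-(aq)
Ksp = [La^3+][OH^-]^3
Let s be the molar solubility in this solution. [La^3+] = 0.0720 + s ≈ 0.0720, [OH^-] = 3s (Ksp is small, so little additional dissolves).
Ksp ≈ 0.0720 × (3s)^3
s = 2.59 x 10^-7 M
Check: s = 2.6 × 10^-7 ≪ 0.0720, so the approximation is valid.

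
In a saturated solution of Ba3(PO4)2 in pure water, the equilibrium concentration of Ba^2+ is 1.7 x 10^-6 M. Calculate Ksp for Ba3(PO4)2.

Ba3(PO4)2(s) ⇌ 3 Ba^2+(aq) + 2 PO4^3-(aq)
Stoichiometry gives [PO4^3-] = (2/3)[Ba^2+] = 1.13 x 10^-6 M.
Ksp = [Ba^2+]^3[PO4^3-]^2
Ksp = (1.7 x 10^-6)^3 × (1.13 × 10^-6)^2 = 6.3 x 10^-30

Ksp ≈ 6.3 x 10^-30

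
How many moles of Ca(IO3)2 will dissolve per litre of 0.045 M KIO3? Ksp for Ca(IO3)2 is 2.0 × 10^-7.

s = 9.9 x 10^-5 M

Ca(IO3)2(s) ⇌ Ca^2+(aq) + 2 IO3^-(aq)
Ksp = [Ca^2+][IO3^-]^2
If s mol/L dissolves here, [Ca^2+] = s, [IO3^-] = 0.045 + 2s ≈ 0.045 (since IO3^- from KIO3 dominates).
Ksp ≈ s × (0.045)^2
s = 9.9 × 10^-5 M
Check: 2s = 2.0 × 10^-4 ≪ 0.045, so the approximation is valid.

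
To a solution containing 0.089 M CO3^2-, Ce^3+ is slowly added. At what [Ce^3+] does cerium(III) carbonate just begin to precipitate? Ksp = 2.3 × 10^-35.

Ce2(CO3)3(s) <=> 2 Ce^3+ + 3 CO3^2-
Ksp = [Ce^3+]^2[CO3^2-]^3
Precipitation begins when Q = Ksp. With [CO3^2-] = 0.089 M:
2.3 × 10^-35 = (0.089)^3 × [Ce^3+]^2
[Ce^3+] = (2.3 × 10^-35 / 7.05 × 10^-4)^(1/2) = 1.8 x 10^-16 M

[Ce^3+] = 1.8e-16 M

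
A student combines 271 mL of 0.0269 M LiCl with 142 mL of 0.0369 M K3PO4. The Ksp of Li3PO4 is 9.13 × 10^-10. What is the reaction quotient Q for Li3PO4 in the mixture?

Q ≈ 6.98 x 10^-8

Total volume = 271 + 142 = 413 mL.
[Li^+] = 2.69 x 10^-2 × (271/413) = 1.765 × 10^-2 M
[PO4^3-] = 3.69 × 10^-2 × (142/413) = 1.269 × 10^-2 M
Li3PO4(s) ⇌ 3 Li^+(aq) + PO4^3-(aq), so Q = [Li^+]^3[PO4^3-]
Q = (1.765 × 10^-2)^3(1.269 × 10^-2) = 6.98 × 10^-8
Q > Ksp, so Li3PO4 will precipitate.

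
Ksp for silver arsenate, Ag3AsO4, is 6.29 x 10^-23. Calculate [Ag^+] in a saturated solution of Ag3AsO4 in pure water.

[Ag^+] = 3.71 x 10^-6 M

Ag3AsO4(s) <=> 3 Ag^+ + AsO4^3-
Ksp = [Ag^+]^3[AsO4^3-]
If s mol/L of Ag3AsO4 dissolves, [Ag^+] = 3s and [AsO4^3-] = s.
So Ksp = (3s)^3 × s = 27s^4
s^4 = 6.29 x 10^-23 / 27, so s = 1.235 × 10^-6 M
[Ag^+] = 3s = 3.71 × 10^-6 M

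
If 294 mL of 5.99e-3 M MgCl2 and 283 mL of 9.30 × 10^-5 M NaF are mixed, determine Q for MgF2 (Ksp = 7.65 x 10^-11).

Total volume = 294 + 283 = 577 mL.
[Mg^2+] = 5.99 × 10^-3 × (294/577) = 3.052 × 10^-3 M
[F^-] = 9.30 × 10^-5 × (283/577) = 4.561 x 10^-5 M
MgF2(s) <=> Mg^2+(aq) + 2 F^-(aq), so Q = [Mg^2+][F^-]^2
Q = (3.052 × 10^-3)(4.561 × 10^-5)^2 = 6.35 × 10^-12
Q < Ksp, so no precipitate of MgF2 forms.

6.35 × 10^-12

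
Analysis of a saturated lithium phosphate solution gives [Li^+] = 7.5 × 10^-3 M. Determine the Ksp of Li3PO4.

Li3PO4(s) ⇌ 3 Li^+(aq) + PO4^3-(aq)
Stoichiometry gives [PO4^3-] = (1/3)[Li^+] = 2.50 x 10^-3 M.
Ksp = [Li^+]^3[PO4^3-]
Ksp = (7.5 × 10^-3)^3 × 2.50 × 10^-3 = 1.1 × 10^-9

Ksp ≈ 1.1 × 10^-9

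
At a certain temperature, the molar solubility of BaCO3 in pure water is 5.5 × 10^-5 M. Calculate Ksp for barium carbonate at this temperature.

Ksp = 3.0e-9

BaCO3(s) ⇌ Ba^2+(aq) + CO3^2-(aq)
For each mole of BaCO3 that dissolves: [Ba^2+] = s, [CO3^2-] = s.
Ksp = [Ba^2+][CO3^2-]
Ksp = s × s = s^2
Ksp = (5.5 x 10^-5)^2 = 3.0 × 10^-9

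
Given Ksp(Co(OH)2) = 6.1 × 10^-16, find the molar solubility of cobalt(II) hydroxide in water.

Co(OH)2(s) <=> Co^2+ + 2 OH^-
Ksp = [Co^2+][OH^-]^2
With molar solubility s: [Co^2+] = s, [OH^-] = 2s.
Substituting: Ksp = s(2s)^2 = 4s^3
s^3 = 6.1 × 10^-16 / 4, so s = 5.3 × 10^-6 M

s = 5.3 x 10^-6 M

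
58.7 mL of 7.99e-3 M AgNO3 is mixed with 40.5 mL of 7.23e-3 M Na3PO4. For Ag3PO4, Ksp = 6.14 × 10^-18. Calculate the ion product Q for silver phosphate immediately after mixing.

3.12e-10

Total volume = 58.7 + 40.5 = 99.2 mL.
[Ag^+] = 7.99 x 10^-3 × (58.7/99.2) = 4.728 × 10^-3 M
[PO4^3-] = 7.23 x 10^-3 × (40.5/99.2) = 2.952 x 10^-3 M
Ag3PO4(s) ⇌ 3 Ag^+ + PO4^3-, so Q = [Ag^+]^3[PO4^3-]
Q = (4.728 × 10^-3)^3(2.952 x 10^-3) = 3.12 x 10^-10
Q > Ksp, so Ag3PO4 will precipitate.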